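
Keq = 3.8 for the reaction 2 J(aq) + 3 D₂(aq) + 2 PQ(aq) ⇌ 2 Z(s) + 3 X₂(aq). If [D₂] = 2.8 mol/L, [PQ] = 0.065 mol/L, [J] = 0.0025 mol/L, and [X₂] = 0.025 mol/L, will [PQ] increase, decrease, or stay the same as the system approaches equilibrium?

(Z is a pure solid — omitted from Q.)
Q = [X₂]³ / ([J]²·[D₂]³·[PQ]²) = (0.025)³ / ((0.0025)²·(2.8)³·(0.065)²) = 27
Q = 27 > Keq = 3.8: net reverse reaction.
PQ is a reactant, so it increases.

increase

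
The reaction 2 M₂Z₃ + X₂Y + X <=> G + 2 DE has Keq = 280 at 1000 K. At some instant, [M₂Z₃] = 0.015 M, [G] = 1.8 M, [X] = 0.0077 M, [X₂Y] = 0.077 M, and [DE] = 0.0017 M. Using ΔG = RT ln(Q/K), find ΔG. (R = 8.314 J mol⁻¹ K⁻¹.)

Q = [G]·[DE]² / ([M₂Z₃]²·[X₂Y]·[X]) = (1.8)·(0.0017)² / ((0.015)²·(0.077)·(0.0077)) = 39.0
ΔG = RT ln(Q/Keq) = (8.314 J mol⁻¹ K⁻¹)(1000 K) × ln(39.0/280)
   = (8.314 kJ/mol)(-1.971) = -16.4 kJ/mol
ΔG < 0, so the forward reaction is spontaneous (proceeds forward).

ΔG = -16.4 kJ/mol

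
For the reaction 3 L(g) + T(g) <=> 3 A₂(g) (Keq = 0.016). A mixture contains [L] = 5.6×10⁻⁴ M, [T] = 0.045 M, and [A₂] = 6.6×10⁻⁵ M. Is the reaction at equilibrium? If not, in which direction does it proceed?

Q = [A₂]³ / ([L]³·[T]) = (6.6×10⁻⁵)³ / ((5.6×10⁻⁴)³·(0.045)) = 0.036
Q = 0.036 > Keq = 0.016, so the reverse reaction proceeds.

reverse (toward reactants)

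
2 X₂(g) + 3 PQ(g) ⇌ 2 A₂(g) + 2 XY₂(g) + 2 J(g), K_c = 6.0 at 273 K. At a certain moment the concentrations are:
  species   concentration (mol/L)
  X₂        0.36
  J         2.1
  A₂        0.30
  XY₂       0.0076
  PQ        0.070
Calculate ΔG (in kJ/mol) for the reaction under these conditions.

ΔG = -5.57 kJ/mol

Q_c = [A₂]²·[XY₂]²·[J]² / ([X₂]²·[PQ]³) = (0.30)²·(0.0076)²·(2.1)² / ((0.36)²·(0.070)³) = 0.516
ΔG = RT ln(Q_c/K_c) = (8.314 J mol⁻¹ K⁻¹)(273 K) × ln(0.516/6.0)
   = (2.270 kJ/mol)(-2.453) = -5.57 kJ/mol
ΔG < 0, so the forward reaction is spontaneous (proceeds forward).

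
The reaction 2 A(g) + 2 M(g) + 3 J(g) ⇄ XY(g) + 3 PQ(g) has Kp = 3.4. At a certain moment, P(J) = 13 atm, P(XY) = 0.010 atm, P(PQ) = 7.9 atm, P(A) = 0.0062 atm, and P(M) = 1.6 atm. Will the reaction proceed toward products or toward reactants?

to the left

Qp = P(XY)·P(PQ)³ / (P(A)²·P(M)²·P(J)³) = (0.010)·(7.9)³ / ((0.0062)²·(1.6)²·(13)³) = 23
Qp = 23 > Kp = 3.4, so the reverse reaction proceeds.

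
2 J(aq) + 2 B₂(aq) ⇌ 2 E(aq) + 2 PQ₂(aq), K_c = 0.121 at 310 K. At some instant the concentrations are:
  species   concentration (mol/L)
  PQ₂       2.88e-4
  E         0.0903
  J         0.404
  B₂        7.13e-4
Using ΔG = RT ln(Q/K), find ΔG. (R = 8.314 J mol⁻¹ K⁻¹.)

Q_c = [E]²·[PQ₂]² / ([J]²·[B₂]²) = (0.0903)²·(2.88e-4)² / ((0.404)²·(7.13e-4)²) = 0.00815
ΔG = RT ln(Q_c/K_c) = (8.314 J mol⁻¹ K⁻¹)(310 K) × ln(0.00815/0.121)
   = (2.577 kJ/mol)(-2.698) = -6.95 kJ/mol
ΔG < 0, so the forward reaction is spontaneous (proceeds forward).

ΔG = -6.95 kJ/mol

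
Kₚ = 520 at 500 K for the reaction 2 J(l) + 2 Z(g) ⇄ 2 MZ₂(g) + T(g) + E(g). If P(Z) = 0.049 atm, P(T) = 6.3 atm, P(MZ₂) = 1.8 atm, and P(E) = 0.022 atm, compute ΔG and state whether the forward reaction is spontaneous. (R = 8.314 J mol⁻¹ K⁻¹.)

ΔG = -4.25 kJ/mol; the forward reaction is spontaneous

(J is a pure liquid — omitted from Qₚ.)
Qₚ = P(MZ₂)²·P(T)·P(E) / P(Z)² = (1.8)²·(6.3)·(0.022) / (0.049)² = 187
ΔG = RT ln(Qₚ/Kₚ) = (8.314 J mol⁻¹ K⁻¹)(500 K) × ln(187/520)
   = (4.157 kJ/mol)(-1.023) = -4.25 kJ/mol
ΔG < 0, so the forward reaction is spontaneous (proceeds forward).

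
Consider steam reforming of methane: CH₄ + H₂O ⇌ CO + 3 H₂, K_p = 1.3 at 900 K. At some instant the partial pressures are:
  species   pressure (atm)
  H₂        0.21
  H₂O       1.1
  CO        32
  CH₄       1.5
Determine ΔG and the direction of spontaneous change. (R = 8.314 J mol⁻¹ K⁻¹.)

ΔG = -14.8 kJ/mol; the forward reaction is spontaneous

Q_p = P(CO)·P(H₂)³ / (P(CH₄)·P(H₂O)) = (32)·(0.21)³ / ((1.5)·(1.1)) = 0.180
ΔG = RT ln(Q_p/K_p) = (8.314 J mol⁻¹ K⁻¹)(900 K) × ln(0.180/1.3)
   = (7.483 kJ/mol)(-1.977) = -14.8 kJ/mol
ΔG < 0, so the forward reaction is spontaneous (proceeds forward).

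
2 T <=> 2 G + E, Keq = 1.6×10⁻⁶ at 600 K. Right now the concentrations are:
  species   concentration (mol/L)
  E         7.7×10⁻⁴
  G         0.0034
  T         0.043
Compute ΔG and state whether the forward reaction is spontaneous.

ΔG = 5.49 kJ/mol; the forward reaction is non-spontaneous

Q = [G]²·[E] / [T]² = (0.0034)²·(7.7×10⁻⁴) / (0.043)² = 4.81×10⁻⁶
ΔG = RT ln(Q/Keq) = (8.314 J mol⁻¹ K⁻¹)(600 K) × ln(4.81×10⁻⁶/1.6×10⁻⁶)
   = (4.988 kJ/mol)(1.101) = 5.49 kJ/mol
ΔG > 0, so the forward reaction is non-spontaneous (proceeds in reverse).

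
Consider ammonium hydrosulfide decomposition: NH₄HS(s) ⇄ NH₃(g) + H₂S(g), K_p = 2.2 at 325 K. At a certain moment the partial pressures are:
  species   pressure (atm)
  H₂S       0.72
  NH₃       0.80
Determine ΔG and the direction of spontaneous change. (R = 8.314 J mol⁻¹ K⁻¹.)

ΔG = -3.62 kJ/mol; the forward reaction is spontaneous

(NH₄HS is a pure solid — omitted from Q_p.)
Q_p = P(NH₃)·P(H₂S) = (0.80)·(0.72) = 0.576
ΔG = RT ln(Q_p/K_p) = (8.314 J mol⁻¹ K⁻¹)(325 K) × ln(0.576/2.2)
   = (2.702 kJ/mol)(-1.340) = -3.62 kJ/mol
ΔG < 0, so the forward reaction is spontaneous (proceeds forward).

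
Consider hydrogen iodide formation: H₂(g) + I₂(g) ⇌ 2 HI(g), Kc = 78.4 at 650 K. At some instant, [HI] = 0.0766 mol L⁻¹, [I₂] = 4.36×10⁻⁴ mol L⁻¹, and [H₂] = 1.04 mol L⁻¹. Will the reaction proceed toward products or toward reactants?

Qc = [HI]² / ([H₂]·[I₂]) = (0.0766)² / ((1.04)·(4.36×10⁻⁴)) = 12.9
Qc = 12.9 < Kc = 78.4, so the forward reaction proceeds.

forward (toward products)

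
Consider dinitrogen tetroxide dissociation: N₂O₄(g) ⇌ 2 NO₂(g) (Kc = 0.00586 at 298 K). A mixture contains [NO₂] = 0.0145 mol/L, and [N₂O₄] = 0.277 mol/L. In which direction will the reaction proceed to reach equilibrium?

forward (toward products)

Qc = [NO₂]² / [N₂O₄] = (0.0145)² / (0.277) = 7.59e-4
Qc = 7.59e-4 < Kc = 0.00586, so the forward reaction proceeds.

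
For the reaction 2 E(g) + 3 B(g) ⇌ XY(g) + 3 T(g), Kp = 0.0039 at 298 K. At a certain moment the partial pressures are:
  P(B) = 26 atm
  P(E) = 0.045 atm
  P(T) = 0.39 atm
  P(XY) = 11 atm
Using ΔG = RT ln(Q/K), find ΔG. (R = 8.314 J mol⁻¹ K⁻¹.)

ΔG = 3.83 kJ/mol

Qp = P(XY)·P(T)³ / (P(E)²·P(B)³) = (11)·(0.39)³ / ((0.045)²·(26)³) = 0.0183
ΔG = RT ln(Qp/Kp) = (8.314 J mol⁻¹ K⁻¹)(298 K) × ln(0.0183/0.0039)
   = (2.478 kJ/mol)(1.546) = 3.83 kJ/mol
ΔG > 0, so the forward reaction is non-spontaneous (proceeds in reverse).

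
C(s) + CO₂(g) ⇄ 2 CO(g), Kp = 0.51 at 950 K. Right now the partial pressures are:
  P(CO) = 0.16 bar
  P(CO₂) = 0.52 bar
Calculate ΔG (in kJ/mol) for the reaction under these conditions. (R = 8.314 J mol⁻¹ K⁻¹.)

ΔG = -18.5 kJ/mol

(C is a pure solid — omitted from Qp.)
Qp = P(CO)² / P(CO₂) = (0.16)² / (0.52) = 0.0492
ΔG = RT ln(Qp/Kp) = (8.314 J mol⁻¹ K⁻¹)(950 K) × ln(0.0492/0.51)
   = (7.898 kJ/mol)(-2.339) = -18.5 kJ/mol
ΔG < 0, so the forward reaction is spontaneous (proceeds forward).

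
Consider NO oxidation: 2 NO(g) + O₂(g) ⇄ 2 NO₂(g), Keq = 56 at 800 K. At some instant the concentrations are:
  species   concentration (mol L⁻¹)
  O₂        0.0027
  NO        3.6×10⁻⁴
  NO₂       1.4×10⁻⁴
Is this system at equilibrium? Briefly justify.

yes, at equilibrium

Q = [NO₂]² / ([NO]²·[O₂]) = (1.4×10⁻⁴)² / ((3.6×10⁻⁴)²·(0.0027)) = 56
Q = 56 = Keq; the system is at equilibrium.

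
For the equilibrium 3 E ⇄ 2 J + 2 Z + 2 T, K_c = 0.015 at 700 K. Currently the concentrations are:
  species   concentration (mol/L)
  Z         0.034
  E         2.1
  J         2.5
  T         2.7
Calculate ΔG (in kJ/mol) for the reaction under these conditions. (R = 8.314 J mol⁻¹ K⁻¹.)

Q_c = [J]²·[Z]²·[T]² / [E]³ = (2.5)²·(0.034)²·(2.7)² / (2.1)³ = 0.00569
ΔG = RT ln(Q_c/K_c) = (8.314 J mol⁻¹ K⁻¹)(700 K) × ln(0.00569/0.015)
   = (5.820 kJ/mol)(-0.9693) = -5.64 kJ/mol
ΔG < 0, so the forward reaction is spontaneous (proceeds forward).

ΔG = -5.64 kJ/mol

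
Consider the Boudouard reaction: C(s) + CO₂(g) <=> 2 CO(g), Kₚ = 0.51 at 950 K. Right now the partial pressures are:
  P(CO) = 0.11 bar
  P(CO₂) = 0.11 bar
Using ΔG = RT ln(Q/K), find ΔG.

ΔG = -12.1 kJ/mol

(C is a pure solid — omitted from Qₚ.)
Qₚ = P(CO)² / P(CO₂) = (0.11)² / (0.11) = 0.110
ΔG = RT ln(Qₚ/Kₚ) = (8.314 J mol⁻¹ K⁻¹)(950 K) × ln(0.110/0.51)
   = (7.898 kJ/mol)(-1.534) = -12.1 kJ/mol
ΔG < 0, so the forward reaction is spontaneous (proceeds forward).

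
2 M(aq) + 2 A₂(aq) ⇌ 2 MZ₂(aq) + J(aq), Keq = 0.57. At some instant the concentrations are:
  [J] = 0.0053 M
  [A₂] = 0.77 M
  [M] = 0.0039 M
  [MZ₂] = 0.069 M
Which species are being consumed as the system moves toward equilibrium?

MZ₂, J (products)

Q = [MZ₂]²·[J] / ([M]²·[A₂]²) = (0.069)²·(0.0053) / ((0.0039)²·(0.77)²) = 2.8
Q = 2.8 > Keq = 0.57: net reverse reaction.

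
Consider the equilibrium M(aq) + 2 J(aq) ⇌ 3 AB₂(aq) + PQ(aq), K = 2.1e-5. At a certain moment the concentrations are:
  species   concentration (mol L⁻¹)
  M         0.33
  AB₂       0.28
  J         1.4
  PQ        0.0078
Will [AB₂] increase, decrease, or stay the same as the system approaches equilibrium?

decrease

Q = [AB₂]³·[PQ] / ([M]·[J]²) = (0.28)³·(0.0078) / ((0.33)·(1.4)²) = 2.6e-4
Q = 2.6e-4 > K = 2.1e-5: net reverse reaction.
AB₂ is a product, so it decreases.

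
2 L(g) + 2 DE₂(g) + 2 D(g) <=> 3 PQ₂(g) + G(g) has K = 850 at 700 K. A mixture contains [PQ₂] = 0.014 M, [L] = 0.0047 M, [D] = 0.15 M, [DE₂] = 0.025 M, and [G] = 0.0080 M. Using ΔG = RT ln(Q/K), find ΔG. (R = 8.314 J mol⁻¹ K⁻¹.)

Q = [PQ₂]³·[G] / ([L]²·[DE₂]²·[D]²) = (0.014)³·(0.0080) / ((0.0047)²·(0.025)²·(0.15)²) = 70.7
ΔG = RT ln(Q/K) = (8.314 J mol⁻¹ K⁻¹)(700 K) × ln(70.7/850)
   = (5.820 kJ/mol)(-2.487) = -14.5 kJ/mol
ΔG < 0, so the forward reaction is spontaneous (proceeds forward).

ΔG = -14.5 kJ/mol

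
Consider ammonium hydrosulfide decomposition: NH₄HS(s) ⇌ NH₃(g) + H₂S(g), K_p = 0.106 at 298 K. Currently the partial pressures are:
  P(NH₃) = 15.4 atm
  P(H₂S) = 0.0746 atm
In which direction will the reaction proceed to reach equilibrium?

toward reactants

(NH₄HS is a pure solid — omitted from Q_p.)
Q_p = P(NH₃)·P(H₂S) = (15.4)·(0.0746) = 1.15
Q_p = 1.15 > K_p = 0.106, so the reverse reaction proceeds.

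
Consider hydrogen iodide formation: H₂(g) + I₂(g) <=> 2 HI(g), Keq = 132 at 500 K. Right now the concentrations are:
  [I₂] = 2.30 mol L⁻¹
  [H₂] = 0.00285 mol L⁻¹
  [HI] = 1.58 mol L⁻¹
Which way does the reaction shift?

Q = [HI]² / ([H₂]·[I₂]) = (1.58)² / ((0.00285)·(2.30)) = 381
Q = 381 > Keq = 132, so the reverse reaction proceeds.

in the reverse direction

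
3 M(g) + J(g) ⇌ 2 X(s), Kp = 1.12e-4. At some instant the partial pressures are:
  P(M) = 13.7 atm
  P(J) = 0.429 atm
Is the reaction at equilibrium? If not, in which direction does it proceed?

reverse (toward reactants)

(X is a pure solid — omitted from Qp.)
Qp = 1 / (P(M)³·P(J)) = 1 / ((13.7)³·(0.429)) = 9.07e-4
Qp = 9.07e-4 > Kp = 1.12e-4, so the reverse reaction proceeds.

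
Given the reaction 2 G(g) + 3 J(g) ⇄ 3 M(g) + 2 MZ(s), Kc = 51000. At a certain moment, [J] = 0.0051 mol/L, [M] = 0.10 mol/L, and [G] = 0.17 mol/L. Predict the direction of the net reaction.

(MZ is a pure solid — omitted from Qc.)
Qc = [M]³ / ([G]²·[J]³) = (0.10)³ / ((0.17)²·(0.0051)³) = 2.6×10⁵
Qc = 2.6×10⁵ > Kc = 51000, so the reverse reaction proceeds.

reverse (toward reactants)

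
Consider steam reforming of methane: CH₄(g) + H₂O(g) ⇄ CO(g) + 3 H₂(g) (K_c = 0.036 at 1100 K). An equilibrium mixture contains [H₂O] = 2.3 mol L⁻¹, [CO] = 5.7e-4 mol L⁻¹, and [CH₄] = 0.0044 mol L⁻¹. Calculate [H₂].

At equilibrium, K_c = [CO]·[H₂]³ / ([CH₄]·[H₂O]) = 0.036.
(5.7e-4)·([H₂])³ / ((0.0044)·(2.3)) = 0.036
[H₂]³ = 0.639 ⇒ [H₂] = 0.86 mol L⁻¹

[H₂] = 0.86 mol L⁻¹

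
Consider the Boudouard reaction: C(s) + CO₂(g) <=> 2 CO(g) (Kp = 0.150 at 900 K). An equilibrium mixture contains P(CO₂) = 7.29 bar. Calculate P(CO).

(C is a pure solid — omitted from Kp.)
At equilibrium, Kp = P(CO)² / P(CO₂) = 0.150.
(P(CO))² / (7.29) = 0.150
P(CO)² = 1.09 ⇒ P(CO) = 1.05 bar

P(CO) = 1.05 bar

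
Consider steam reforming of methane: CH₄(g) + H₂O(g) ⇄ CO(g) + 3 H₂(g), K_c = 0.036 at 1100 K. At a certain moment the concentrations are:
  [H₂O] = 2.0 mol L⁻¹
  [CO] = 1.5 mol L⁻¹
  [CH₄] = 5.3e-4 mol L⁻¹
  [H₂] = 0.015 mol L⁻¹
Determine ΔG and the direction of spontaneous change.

ΔG = -18.5 kJ/mol; the forward reaction is spontaneous

Q_c = [CO]·[H₂]³ / ([CH₄]·[H₂O]) = (1.5)·(0.015)³ / ((5.3e-4)·(2.0)) = 0.00478
ΔG = RT ln(Q_c/K_c) = (8.314 J mol⁻¹ K⁻¹)(1100 K) × ln(0.00478/0.036)
   = (9.145 kJ/mol)(-2.019) = -18.5 kJ/mol
ΔG < 0, so the forward reaction is spontaneous (proceeds forward).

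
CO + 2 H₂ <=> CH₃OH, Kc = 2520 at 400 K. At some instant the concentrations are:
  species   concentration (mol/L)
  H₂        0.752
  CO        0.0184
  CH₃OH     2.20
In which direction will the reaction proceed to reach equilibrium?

in the forward direction

Qc = [CH₃OH] / ([CO]·[H₂]²) = (2.20) / ((0.0184)·(0.752)²) = 211
Qc = 211 < Kc = 2520, so the forward reaction proceeds.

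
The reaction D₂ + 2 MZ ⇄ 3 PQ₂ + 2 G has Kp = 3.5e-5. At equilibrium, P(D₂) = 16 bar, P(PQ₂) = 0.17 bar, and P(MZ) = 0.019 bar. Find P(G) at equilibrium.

P(G) = 0.0064 bar

At equilibrium, Kp = P(PQ₂)³·P(G)² / (P(D₂)·P(MZ)²) = 3.5e-5.
(0.17)³·(P(G))² / ((16)·(0.019)²) = 3.5e-5
P(G)² = 4.11e-5 ⇒ P(G) = 0.0064 bar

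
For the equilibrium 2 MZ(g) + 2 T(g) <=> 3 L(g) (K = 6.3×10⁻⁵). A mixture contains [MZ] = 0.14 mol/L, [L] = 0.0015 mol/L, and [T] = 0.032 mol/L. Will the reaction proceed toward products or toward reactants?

to the left

Q = [L]³ / ([MZ]²·[T]²) = (0.0015)³ / ((0.14)²·(0.032)²) = 1.7×10⁻⁴
Q = 1.7×10⁻⁴ > K = 6.3×10⁻⁵, so the reverse reaction proceeds.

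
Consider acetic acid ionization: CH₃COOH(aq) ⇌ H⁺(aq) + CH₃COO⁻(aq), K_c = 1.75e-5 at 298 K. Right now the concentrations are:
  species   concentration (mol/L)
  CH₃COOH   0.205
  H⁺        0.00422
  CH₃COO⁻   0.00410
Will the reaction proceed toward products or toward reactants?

Q_c = [H⁺]·[CH₃COO⁻] / [CH₃COOH] = (0.00422)·(0.00410) / (0.205) = 8.44e-5
Q_c = 8.44e-5 > K_c = 1.75e-5, so the reverse reaction proceeds.

toward reactants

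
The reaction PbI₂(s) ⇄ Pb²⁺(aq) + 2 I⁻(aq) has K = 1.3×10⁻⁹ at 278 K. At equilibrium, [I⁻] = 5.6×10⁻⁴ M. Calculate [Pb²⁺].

(PbI₂ is a pure solid — omitted from K.)
At equilibrium, K = [Pb²⁺]·[I⁻]² = 1.3×10⁻⁹.
([Pb²⁺])·(5.6×10⁻⁴)² = 1.3×10⁻⁹
[Pb²⁺] = 0.00415 = 0.0041 M

[Pb²⁺] = 0.0041 M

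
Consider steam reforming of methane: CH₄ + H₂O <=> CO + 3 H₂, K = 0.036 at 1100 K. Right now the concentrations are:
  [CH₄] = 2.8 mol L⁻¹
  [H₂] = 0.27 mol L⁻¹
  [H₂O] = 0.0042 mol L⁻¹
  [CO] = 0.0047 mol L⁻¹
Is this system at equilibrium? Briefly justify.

Q = [CO]·[H₂]³ / ([CH₄]·[H₂O]) = (0.0047)·(0.27)³ / ((2.8)·(0.0042)) = 0.0079
Q = 0.0079 < K = 0.036: net forward reaction.

no; Q < K, reaction proceeds forward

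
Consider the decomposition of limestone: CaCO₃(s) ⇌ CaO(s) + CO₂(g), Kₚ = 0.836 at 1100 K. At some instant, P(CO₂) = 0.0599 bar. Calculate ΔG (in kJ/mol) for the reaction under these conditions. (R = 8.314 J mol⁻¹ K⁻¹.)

ΔG = -24.1 kJ/mol

(CaCO₃, CaO are pure solids — omitted from Qₚ.)
Qₚ = P(CO₂) = 0.0599
ΔG = RT ln(Qₚ/Kₚ) = (8.314 J mol⁻¹ K⁻¹)(1100 K) × ln(0.0599/0.836)
   = (9.145 kJ/mol)(-2.636) = -24.1 kJ/mol
ΔG < 0, so the forward reaction is spontaneous (proceeds forward).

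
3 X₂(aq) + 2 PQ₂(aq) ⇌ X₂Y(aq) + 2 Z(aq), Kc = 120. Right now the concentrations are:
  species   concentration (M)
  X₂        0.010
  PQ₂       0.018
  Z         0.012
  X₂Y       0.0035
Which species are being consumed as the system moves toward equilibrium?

Qc = [X₂Y]·[Z]² / ([X₂]³·[PQ₂]²) = (0.0035)·(0.012)² / ((0.010)³·(0.018)²) = 1600
Qc = 1600 > Kc = 120: net reverse reaction.

X₂Y, Z (products)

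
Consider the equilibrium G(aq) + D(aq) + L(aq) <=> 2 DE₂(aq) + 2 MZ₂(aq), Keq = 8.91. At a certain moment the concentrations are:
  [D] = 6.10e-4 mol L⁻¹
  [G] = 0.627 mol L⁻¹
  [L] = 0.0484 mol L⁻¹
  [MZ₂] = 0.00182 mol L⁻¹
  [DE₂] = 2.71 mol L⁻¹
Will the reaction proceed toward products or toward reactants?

in the forward direction

Q = [DE₂]²·[MZ₂]² / ([G]·[D]·[L]) = (2.71)²·(0.00182)² / ((0.627)·(6.10e-4)·(0.0484)) = 1.31
Q = 1.31 < Keq = 8.91, so the forward reaction proceeds.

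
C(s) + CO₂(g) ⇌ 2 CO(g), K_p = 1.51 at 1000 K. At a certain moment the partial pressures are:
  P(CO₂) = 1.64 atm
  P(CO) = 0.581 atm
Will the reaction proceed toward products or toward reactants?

in the forward direction

(C is a pure solid — omitted from Q_p.)
Q_p = P(CO)² / P(CO₂) = (0.581)² / (1.64) = 0.206
Q_p = 0.206 < K_p = 1.51, so the forward reaction proceeds.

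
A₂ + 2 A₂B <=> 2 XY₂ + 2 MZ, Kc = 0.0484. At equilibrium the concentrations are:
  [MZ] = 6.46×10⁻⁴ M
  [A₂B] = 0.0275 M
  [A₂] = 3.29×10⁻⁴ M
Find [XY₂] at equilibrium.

[XY₂] = 0.170 M

At equilibrium, Kc = [XY₂]²·[MZ]² / ([A₂]·[A₂B]²) = 0.0484.
([XY₂])²·(6.46×10⁻⁴)² / ((3.29×10⁻⁴)·(0.0275)²) = 0.0484
[XY₂]² = 0.0289 ⇒ [XY₂] = 0.170 M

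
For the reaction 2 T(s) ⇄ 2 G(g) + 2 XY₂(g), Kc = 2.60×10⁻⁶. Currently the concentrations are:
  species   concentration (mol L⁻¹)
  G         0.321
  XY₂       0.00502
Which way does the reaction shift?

(T is a pure solid — omitted from Qc.)
Qc = [G]²·[XY₂]² = (0.321)²·(0.00502)² = 2.60×10⁻⁶
Qc = 2.60×10⁻⁶ = Kc, so the system is already at equilibrium.

at equilibrium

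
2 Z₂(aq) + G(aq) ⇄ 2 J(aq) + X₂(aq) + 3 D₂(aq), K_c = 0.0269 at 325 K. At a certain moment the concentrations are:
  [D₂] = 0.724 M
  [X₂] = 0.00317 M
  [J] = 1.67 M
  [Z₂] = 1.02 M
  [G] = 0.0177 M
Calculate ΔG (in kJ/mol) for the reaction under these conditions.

ΔG = 5.17 kJ/mol

Q_c = [J]²·[X₂]·[D₂]³ / ([Z₂]²·[G]) = (1.67)²·(0.00317)·(0.724)³ / ((1.02)²·(0.0177)) = 0.182
ΔG = RT ln(Q_c/K_c) = (8.314 J mol⁻¹ K⁻¹)(325 K) × ln(0.182/0.0269)
   = (2.702 kJ/mol)(1.912) = 5.17 kJ/mol
ΔG > 0, so the forward reaction is non-spontaneous (proceeds in reverse).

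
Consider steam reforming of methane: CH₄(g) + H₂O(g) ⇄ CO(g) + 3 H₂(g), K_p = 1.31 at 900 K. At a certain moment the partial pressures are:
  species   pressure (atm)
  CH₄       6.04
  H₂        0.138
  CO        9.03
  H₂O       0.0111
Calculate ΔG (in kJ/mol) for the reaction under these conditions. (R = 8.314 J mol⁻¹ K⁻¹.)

Q_p = P(CO)·P(H₂)³ / (P(CH₄)·P(H₂O)) = (9.03)·(0.138)³ / ((6.04)·(0.0111)) = 0.354
ΔG = RT ln(Q_p/K_p) = (8.314 J mol⁻¹ K⁻¹)(900 K) × ln(0.354/1.31)
   = (7.483 kJ/mol)(-1.308) = -9.79 kJ/mol
ΔG < 0, so the forward reaction is spontaneous (proceeds forward).

ΔG = -9.79 kJ/mol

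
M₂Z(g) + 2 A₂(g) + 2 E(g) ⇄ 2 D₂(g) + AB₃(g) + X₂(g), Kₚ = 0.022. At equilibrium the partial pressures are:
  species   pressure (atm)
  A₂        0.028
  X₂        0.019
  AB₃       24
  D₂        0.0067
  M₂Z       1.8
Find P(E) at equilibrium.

At equilibrium, Kₚ = P(D₂)²·P(AB₃)·P(X₂) / (P(M₂Z)·P(A₂)²·P(E)²) = 0.022.
(0.0067)²·(24)·(0.019) / ((1.8)·(0.028)²·(P(E))²) = 0.022
P(E)² = 0.659 ⇒ P(E) = 0.81 atm

P(E) = 0.81 atm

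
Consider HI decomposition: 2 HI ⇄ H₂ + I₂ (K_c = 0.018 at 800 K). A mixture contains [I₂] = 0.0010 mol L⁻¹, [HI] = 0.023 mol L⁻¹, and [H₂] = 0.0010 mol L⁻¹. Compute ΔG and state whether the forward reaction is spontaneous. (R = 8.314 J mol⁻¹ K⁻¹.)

Q_c = [H₂]·[I₂] / [HI]² = (0.0010)·(0.0010) / (0.023)² = 0.00189
ΔG = RT ln(Q_c/K_c) = (8.314 J mol⁻¹ K⁻¹)(800 K) × ln(0.00189/0.018)
   = (6.651 kJ/mol)(-2.254) = -15.0 kJ/mol
ΔG < 0, so the forward reaction is spontaneous (proceeds forward).

ΔG = -15.0 kJ/mol; the forward reaction is spontaneous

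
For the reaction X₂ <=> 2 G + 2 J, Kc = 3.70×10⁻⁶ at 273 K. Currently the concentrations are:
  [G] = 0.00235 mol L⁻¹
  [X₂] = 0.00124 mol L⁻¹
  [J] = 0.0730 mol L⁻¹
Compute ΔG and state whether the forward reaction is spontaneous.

Qc = [G]²·[J]² / [X₂] = (0.00235)²·(0.0730)² / (0.00124) = 2.37×10⁻⁵
ΔG = RT ln(Qc/Kc) = (8.314 J mol⁻¹ K⁻¹)(273 K) × ln(2.37×10⁻⁵/3.70×10⁻⁶)
   = (2.270 kJ/mol)(1.857) = 4.22 kJ/mol
ΔG > 0, so the forward reaction is non-spontaneous (proceeds in reverse).

ΔG = 4.22 kJ/mol; the forward reaction is non-spontaneous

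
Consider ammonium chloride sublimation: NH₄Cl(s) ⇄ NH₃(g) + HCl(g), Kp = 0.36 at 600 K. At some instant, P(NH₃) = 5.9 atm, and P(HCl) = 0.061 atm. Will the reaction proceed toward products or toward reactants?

at equilibrium

(NH₄Cl is a pure solid — omitted from Qp.)
Qp = P(NH₃)·P(HCl) = (5.9)·(0.061) = 0.36
Qp = 0.36 = Kp, so the system is already at equilibrium.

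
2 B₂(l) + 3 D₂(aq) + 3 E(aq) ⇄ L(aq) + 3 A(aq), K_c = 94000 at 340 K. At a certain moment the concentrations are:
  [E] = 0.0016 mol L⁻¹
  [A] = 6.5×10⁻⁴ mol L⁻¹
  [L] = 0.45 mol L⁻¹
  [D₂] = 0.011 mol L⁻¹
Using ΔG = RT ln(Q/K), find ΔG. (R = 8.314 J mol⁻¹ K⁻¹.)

ΔG = -4.02 kJ/mol

(B₂ is a pure liquid — omitted from Q_c.)
Q_c = [L]·[A]³ / ([D₂]³·[E]³) = (0.45)·(6.5×10⁻⁴)³ / ((0.011)³·(0.0016)³) = 22700
ΔG = RT ln(Q_c/K_c) = (8.314 J mol⁻¹ K⁻¹)(340 K) × ln(22700/94000)
   = (2.827 kJ/mol)(-1.421) = -4.02 kJ/mol
ΔG < 0, so the forward reaction is spontaneous (proceeds forward).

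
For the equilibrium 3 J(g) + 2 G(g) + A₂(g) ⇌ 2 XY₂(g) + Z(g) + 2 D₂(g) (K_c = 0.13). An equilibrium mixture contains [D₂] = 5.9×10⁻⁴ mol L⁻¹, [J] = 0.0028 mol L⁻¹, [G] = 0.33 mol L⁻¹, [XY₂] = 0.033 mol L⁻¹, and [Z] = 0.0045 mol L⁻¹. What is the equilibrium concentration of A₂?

At equilibrium, K_c = [XY₂]²·[Z]·[D₂]² / ([J]³·[G]²·[A₂]) = 0.13.
(0.033)²·(0.0045)·(5.9×10⁻⁴)² / ((0.0028)³·(0.33)²·([A₂])) = 0.13
[A₂] = 0.00549 = 0.0055 mol L⁻¹

[A₂] = 0.0055 mol L⁻¹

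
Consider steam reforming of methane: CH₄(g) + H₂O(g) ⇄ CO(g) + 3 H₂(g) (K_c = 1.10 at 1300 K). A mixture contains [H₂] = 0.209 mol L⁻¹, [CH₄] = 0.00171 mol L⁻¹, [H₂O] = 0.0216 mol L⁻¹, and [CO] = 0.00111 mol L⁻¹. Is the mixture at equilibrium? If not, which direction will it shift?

Q_c = [CO]·[H₂]³ / ([CH₄]·[H₂O]) = (0.00111)·(0.209)³ / ((0.00171)·(0.0216)) = 0.274
Q_c = 0.274 < K_c = 1.10: net forward reaction.

no; Q < K, reaction proceeds forward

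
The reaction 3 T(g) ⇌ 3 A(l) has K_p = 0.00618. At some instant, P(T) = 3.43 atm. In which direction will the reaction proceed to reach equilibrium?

reverse (toward reactants)

(A is a pure liquid — omitted from Q_p.)
Q_p = 1 / P(T)³ = 1 / (3.43)³ = 0.0248
Q_p = 0.0248 > K_p = 0.00618, so the reverse reaction proceeds.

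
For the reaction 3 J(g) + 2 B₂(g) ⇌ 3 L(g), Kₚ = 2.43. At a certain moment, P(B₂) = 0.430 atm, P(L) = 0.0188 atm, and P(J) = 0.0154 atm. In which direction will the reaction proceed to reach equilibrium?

toward reactants

Qₚ = P(L)³ / (P(J)³·P(B₂)²) = (0.0188)³ / ((0.0154)³·(0.430)²) = 9.84
Qₚ = 9.84 > Kₚ = 2.43, so the reverse reaction proceeds.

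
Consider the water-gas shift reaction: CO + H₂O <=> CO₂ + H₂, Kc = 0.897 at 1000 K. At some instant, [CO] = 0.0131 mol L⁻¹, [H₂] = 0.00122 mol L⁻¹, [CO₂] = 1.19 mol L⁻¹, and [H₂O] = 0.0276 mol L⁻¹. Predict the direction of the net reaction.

to the left

Qc = [CO₂]·[H₂] / ([CO]·[H₂O]) = (1.19)·(0.00122) / ((0.0131)·(0.0276)) = 4.02
Qc = 4.02 > Kc = 0.897, so the reverse reaction proceeds.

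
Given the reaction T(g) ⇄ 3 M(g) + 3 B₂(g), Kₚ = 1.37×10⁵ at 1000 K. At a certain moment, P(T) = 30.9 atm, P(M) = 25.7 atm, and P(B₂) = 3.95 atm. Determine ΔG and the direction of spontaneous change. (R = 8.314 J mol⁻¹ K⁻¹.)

Qₚ = P(M)³·P(B₂)³ / P(T) = (25.7)³·(3.95)³ / (30.9) = 33900
ΔG = RT ln(Qₚ/Kₚ) = (8.314 J mol⁻¹ K⁻¹)(1000 K) × ln(33900/1.37×10⁵)
   = (8.314 kJ/mol)(-1.397) = -11.6 kJ/mol
ΔG < 0, so the forward reaction is spontaneous (proceeds forward).

ΔG = -11.6 kJ/mol; the forward reaction is spontaneous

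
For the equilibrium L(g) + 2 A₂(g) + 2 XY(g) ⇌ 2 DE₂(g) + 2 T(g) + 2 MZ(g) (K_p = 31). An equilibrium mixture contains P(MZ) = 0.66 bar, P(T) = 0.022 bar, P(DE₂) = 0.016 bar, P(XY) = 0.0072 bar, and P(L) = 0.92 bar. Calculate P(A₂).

P(A₂) = 0.0060 bar

At equilibrium, K_p = P(DE₂)²·P(T)²·P(MZ)² / (P(L)·P(A₂)²·P(XY)²) = 31.
(0.016)²·(0.022)²·(0.66)² / ((0.92)·(P(A₂))²·(0.0072)²) = 31
P(A₂)² = 3.65e-5 ⇒ P(A₂) = 0.0060 bar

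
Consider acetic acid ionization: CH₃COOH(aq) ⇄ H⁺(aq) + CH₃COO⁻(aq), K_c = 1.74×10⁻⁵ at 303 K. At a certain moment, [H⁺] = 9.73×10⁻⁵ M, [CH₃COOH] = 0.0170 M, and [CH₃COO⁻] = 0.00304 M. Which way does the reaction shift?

neither direction; the system is at equilibrium

Q_c = [H⁺]·[CH₃COO⁻] / [CH₃COOH] = (9.73×10⁻⁵)·(0.00304) / (0.0170) = 1.74×10⁻⁵
Q_c = 1.74×10⁻⁵ = K_c, so the system is already at equilibrium.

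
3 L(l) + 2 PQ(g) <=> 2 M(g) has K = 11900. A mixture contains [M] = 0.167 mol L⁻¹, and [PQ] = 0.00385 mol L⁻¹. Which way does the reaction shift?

(L is a pure liquid — omitted from Q.)
Q = [M]² / [PQ]² = (0.167)² / (0.00385)² = 1880
Q = 1880 < K = 11900, so the forward reaction proceeds.

to the right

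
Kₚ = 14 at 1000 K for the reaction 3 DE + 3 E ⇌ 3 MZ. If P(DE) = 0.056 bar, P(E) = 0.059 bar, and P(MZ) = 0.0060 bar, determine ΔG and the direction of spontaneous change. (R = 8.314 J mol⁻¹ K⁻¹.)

ΔG = -7.06 kJ/mol; the forward reaction is spontaneous

Qₚ = P(MZ)³ / (P(DE)³·P(E)³) = (0.0060)³ / ((0.056)³·(0.059)³) = 5.99
ΔG = RT ln(Qₚ/Kₚ) = (8.314 J mol⁻¹ K⁻¹)(1000 K) × ln(5.99/14)
   = (8.314 kJ/mol)(-0.8490) = -7.06 kJ/mol
ΔG < 0, so the forward reaction is spontaneous (proceeds forward).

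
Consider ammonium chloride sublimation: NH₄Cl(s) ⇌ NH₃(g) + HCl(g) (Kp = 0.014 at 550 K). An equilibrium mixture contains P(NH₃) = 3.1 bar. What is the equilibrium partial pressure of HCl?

P(HCl) = 0.0045 bar

(NH₄Cl is a pure solid — omitted from Kp.)
At equilibrium, Kp = P(NH₃)·P(HCl) = 0.014.
(3.1)·(P(HCl)) = 0.014
P(HCl) = 0.00452 = 0.0045 bar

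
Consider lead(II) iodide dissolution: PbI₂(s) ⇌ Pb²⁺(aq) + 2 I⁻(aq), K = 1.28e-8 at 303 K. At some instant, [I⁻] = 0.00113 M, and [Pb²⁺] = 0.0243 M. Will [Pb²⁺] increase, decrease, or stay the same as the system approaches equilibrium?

(PbI₂ is a pure solid — omitted from Q.)
Q = [Pb²⁺]·[I⁻]² = (0.0243)·(0.00113)² = 3.10e-8
Q = 3.10e-8 > K = 1.28e-8: net reverse reaction.
Pb²⁺ is a product, so it decreases.

decrease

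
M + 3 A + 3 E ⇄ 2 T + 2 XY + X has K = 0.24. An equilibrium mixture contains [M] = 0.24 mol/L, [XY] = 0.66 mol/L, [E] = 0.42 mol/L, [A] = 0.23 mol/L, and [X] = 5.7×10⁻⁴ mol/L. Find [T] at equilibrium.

At equilibrium, K = [T]²·[XY]²·[X] / ([M]·[A]³·[E]³) = 0.24.
([T])²·(0.66)²·(5.7×10⁻⁴) / ((0.24)·(0.23)³·(0.42)³) = 0.24
[T]² = 0.209 ⇒ [T] = 0.46 mol/L

[T] = 0.46 mol/L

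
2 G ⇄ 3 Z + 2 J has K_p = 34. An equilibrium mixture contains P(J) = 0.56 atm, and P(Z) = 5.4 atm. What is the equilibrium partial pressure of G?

At equilibrium, K_p = P(Z)³·P(J)² / P(G)² = 34.
(5.4)³·(0.56)² / (P(G))² = 34
P(G)² = 1.45 ⇒ P(G) = 1.2 atm

P(G) = 1.2 atm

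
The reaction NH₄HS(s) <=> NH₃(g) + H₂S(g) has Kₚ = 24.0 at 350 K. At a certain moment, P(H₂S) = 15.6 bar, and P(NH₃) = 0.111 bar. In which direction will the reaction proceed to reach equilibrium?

(NH₄HS is a pure solid — omitted from Qₚ.)
Qₚ = P(NH₃)·P(H₂S) = (0.111)·(15.6) = 1.73
Qₚ = 1.73 < Kₚ = 24.0, so the forward reaction proceeds.

toward products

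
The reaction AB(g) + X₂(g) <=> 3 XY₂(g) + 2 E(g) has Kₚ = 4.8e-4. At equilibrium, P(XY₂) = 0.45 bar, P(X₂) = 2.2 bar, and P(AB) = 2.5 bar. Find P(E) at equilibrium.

At equilibrium, Kₚ = P(XY₂)³·P(E)² / (P(AB)·P(X₂)) = 4.8e-4.
(0.45)³·(P(E))² / ((2.5)·(2.2)) = 4.8e-4
P(E)² = 0.0290 ⇒ P(E) = 0.17 bar

P(E) = 0.17 bar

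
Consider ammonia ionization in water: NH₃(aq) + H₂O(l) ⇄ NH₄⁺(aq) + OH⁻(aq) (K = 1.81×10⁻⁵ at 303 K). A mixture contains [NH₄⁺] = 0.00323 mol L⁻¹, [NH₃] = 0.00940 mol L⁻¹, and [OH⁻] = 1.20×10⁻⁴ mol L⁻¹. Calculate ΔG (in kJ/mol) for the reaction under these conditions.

(H₂O is a pure liquid — omitted from Q.)
Q = [NH₄⁺]·[OH⁻] / [NH₃] = (0.00323)·(1.20×10⁻⁴) / (0.00940) = 4.12×10⁻⁵
ΔG = RT ln(Q/K) = (8.314 J mol⁻¹ K⁻¹)(303 K) × ln(4.12×10⁻⁵/1.81×10⁻⁵)
   = (2.519 kJ/mol)(0.8225) = 2.07 kJ/mol
ΔG > 0, so the forward reaction is non-spontaneous (proceeds in reverse).

ΔG = 2.07 kJ/mol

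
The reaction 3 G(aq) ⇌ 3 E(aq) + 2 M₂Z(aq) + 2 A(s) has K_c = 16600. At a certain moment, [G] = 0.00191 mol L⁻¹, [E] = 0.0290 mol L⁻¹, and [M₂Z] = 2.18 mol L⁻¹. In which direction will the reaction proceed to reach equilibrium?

neither direction; the system is at equilibrium

(A is a pure solid — omitted from Q_c.)
Q_c = [E]³·[M₂Z]² / [G]³ = (0.0290)³·(2.18)² / (0.00191)³ = 16600
Q_c = 16600 = K_c, so the system is already at equilibrium.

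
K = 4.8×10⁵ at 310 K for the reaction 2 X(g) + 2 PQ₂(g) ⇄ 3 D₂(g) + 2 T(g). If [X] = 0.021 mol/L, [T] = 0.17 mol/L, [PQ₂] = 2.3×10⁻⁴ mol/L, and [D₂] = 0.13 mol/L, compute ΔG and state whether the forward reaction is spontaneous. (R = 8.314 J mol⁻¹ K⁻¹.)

ΔG = 4.47 kJ/mol; the forward reaction is non-spontaneous

Q = [D₂]³·[T]² / ([X]²·[PQ₂]²) = (0.13)³·(0.17)² / ((0.021)²·(2.3×10⁻⁴)²) = 2.72×10⁶
ΔG = RT ln(Q/K) = (8.314 J mol⁻¹ K⁻¹)(310 K) × ln(2.72×10⁶/4.8×10⁵)
   = (2.577 kJ/mol)(1.735) = 4.47 kJ/mol
ΔG > 0, so the forward reaction is non-spontaneous (proceeds in reverse).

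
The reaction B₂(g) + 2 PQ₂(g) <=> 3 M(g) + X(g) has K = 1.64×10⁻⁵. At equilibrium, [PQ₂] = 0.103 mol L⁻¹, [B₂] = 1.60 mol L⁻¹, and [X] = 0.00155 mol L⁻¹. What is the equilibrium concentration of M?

[M] = 0.0564 mol L⁻¹

At equilibrium, K = [M]³·[X] / ([B₂]·[PQ₂]²) = 1.64×10⁻⁵.
([M])³·(0.00155) / ((1.60)·(0.103)²) = 1.64×10⁻⁵
[M]³ = 1.80×10⁻⁴ ⇒ [M] = 0.0564 mol L⁻¹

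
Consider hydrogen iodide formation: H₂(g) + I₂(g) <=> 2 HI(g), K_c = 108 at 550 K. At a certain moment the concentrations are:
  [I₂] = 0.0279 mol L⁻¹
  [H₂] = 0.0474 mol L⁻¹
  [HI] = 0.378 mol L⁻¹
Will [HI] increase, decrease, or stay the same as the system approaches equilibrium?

Q_c = [HI]² / ([H₂]·[I₂]) = (0.378)² / ((0.0474)·(0.0279)) = 108
Q_c = 108 = K_c; the system is at equilibrium.

stay the same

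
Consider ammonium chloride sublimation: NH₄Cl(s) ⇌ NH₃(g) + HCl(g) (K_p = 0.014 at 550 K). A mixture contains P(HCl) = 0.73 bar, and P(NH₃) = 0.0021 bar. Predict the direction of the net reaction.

to the right

(NH₄Cl is a pure solid — omitted from Q_p.)
Q_p = P(NH₃)·P(HCl) = (0.0021)·(0.73) = 0.0015
Q_p = 0.0015 < K_p = 0.014, so the forward reaction proceeds.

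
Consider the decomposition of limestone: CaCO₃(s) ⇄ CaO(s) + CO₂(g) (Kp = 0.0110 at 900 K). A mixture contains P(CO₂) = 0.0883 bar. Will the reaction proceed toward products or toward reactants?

to the left

(CaCO₃, CaO are pure solids — omitted from Qp.)
Qp = P(CO₂) = 0.0883
Qp = 0.0883 > Kp = 0.0110, so the reverse reaction proceeds.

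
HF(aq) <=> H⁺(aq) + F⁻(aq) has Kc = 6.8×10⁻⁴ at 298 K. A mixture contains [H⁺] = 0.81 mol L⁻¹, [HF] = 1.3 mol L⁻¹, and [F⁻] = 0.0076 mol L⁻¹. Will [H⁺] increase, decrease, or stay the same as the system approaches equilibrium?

Qc = [H⁺]·[F⁻] / [HF] = (0.81)·(0.0076) / (1.3) = 0.0047
Qc = 0.0047 > Kc = 6.8×10⁻⁴: net reverse reaction.
H⁺ is a product, so it decreases.

decrease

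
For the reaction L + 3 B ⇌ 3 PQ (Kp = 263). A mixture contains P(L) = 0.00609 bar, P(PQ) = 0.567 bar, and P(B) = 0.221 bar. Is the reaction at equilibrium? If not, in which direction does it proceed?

Qp = P(PQ)³ / (P(L)·P(B)³) = (0.567)³ / ((0.00609)·(0.221)³) = 2770
Qp = 2770 > Kp = 263, so the reverse reaction proceeds.

reverse (toward reactants)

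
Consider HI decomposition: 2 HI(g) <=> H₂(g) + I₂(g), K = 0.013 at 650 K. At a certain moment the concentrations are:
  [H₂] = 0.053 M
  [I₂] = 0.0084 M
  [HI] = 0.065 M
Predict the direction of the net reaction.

Q = [H₂]·[I₂] / [HI]² = (0.053)·(0.0084) / (0.065)² = 0.11
Q = 0.11 > K = 0.013, so the reverse reaction proceeds.

in the reverse direction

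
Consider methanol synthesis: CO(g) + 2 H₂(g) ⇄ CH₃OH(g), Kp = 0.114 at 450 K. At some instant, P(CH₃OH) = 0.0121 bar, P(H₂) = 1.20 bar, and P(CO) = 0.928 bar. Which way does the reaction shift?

to the right

Qp = P(CH₃OH) / (P(CO)·P(H₂)²) = (0.0121) / ((0.928)·(1.20)²) = 0.00905
Qp = 0.00905 < Kp = 0.114, so the forward reaction proceeds.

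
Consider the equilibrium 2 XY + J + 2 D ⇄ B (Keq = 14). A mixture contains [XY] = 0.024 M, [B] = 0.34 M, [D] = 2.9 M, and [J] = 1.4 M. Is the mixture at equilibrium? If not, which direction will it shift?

no; Q > K, reaction proceeds in reverse

Q = [B] / ([XY]²·[J]·[D]²) = (0.34) / ((0.024)²·(1.4)·(2.9)²) = 50
Q = 50 > Keq = 14: net reverse reaction.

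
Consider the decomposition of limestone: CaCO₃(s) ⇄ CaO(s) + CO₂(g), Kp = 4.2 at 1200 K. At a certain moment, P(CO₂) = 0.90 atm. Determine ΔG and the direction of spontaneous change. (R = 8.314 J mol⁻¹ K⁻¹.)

ΔG = -15.4 kJ/mol; the forward reaction is spontaneous

(CaCO₃, CaO are pure solids — omitted from Qp.)
Qp = P(CO₂) = 0.900
ΔG = RT ln(Qp/Kp) = (8.314 J mol⁻¹ K⁻¹)(1200 K) × ln(0.900/4.2)
   = (9.977 kJ/mol)(-1.540) = -15.4 kJ/mol
ΔG < 0, so the forward reaction is spontaneous (proceeds forward).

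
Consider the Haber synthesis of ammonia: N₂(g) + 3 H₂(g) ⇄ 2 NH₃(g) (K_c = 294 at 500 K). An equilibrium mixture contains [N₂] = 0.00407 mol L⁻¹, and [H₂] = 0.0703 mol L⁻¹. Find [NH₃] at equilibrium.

At equilibrium, K_c = [NH₃]² / ([N₂]·[H₂]³) = 294.
([NH₃])² / ((0.00407)·(0.0703)³) = 294
[NH₃]² = 4.16e-4 ⇒ [NH₃] = 0.0204 mol L⁻¹

[NH₃] = 0.0204 mol L⁻¹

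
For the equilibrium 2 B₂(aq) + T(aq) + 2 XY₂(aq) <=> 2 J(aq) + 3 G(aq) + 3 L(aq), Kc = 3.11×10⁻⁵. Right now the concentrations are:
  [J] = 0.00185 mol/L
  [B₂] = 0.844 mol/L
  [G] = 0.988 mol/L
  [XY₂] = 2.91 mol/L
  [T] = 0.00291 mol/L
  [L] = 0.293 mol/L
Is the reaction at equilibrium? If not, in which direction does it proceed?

Qc = [J]²·[G]³·[L]³ / ([B₂]²·[T]·[XY₂]²) = (0.00185)²·(0.988)³·(0.293)³ / ((0.844)²·(0.00291)·(2.91)²) = 4.73×10⁻⁶
Qc = 4.73×10⁻⁶ < Kc = 3.11×10⁻⁵, so the forward reaction proceeds.

in the forward direction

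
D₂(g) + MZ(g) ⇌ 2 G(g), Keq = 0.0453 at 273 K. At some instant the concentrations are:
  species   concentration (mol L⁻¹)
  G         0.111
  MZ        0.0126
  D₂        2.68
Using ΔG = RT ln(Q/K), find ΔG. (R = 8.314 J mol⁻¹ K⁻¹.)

Q = [G]² / ([D₂]·[MZ]) = (0.111)² / ((2.68)·(0.0126)) = 0.365
ΔG = RT ln(Q/Keq) = (8.314 J mol⁻¹ K⁻¹)(273 K) × ln(0.365/0.0453)
   = (2.270 kJ/mol)(2.087) = 4.74 kJ/mol
ΔG > 0, so the forward reaction is non-spontaneous (proceeds in reverse).

ΔG = 4.74 kJ/mol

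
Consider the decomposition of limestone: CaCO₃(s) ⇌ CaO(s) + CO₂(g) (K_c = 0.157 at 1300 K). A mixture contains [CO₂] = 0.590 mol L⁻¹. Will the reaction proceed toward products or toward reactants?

to the left

(CaCO₃, CaO are pure solids — omitted from Q_c.)
Q_c = [CO₂] = 0.590
Q_c = 0.590 > K_c = 0.157, so the reverse reaction proceeds.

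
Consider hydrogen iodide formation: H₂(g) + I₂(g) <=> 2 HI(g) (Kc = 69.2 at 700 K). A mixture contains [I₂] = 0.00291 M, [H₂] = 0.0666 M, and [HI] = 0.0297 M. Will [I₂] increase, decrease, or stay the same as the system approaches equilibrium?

Qc = [HI]² / ([H₂]·[I₂]) = (0.0297)² / ((0.0666)·(0.00291)) = 4.55
Qc = 4.55 < Kc = 69.2: net forward reaction.
I₂ is a reactant, so it decreases.

decrease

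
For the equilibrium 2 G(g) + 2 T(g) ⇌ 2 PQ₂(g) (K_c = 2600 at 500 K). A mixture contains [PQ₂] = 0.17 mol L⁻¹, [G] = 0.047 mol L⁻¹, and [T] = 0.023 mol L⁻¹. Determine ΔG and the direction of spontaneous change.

Q_c = [PQ₂]² / ([G]²·[T]²) = (0.17)² / ((0.047)²·(0.023)²) = 24700
ΔG = RT ln(Q_c/K_c) = (8.314 J mol⁻¹ K⁻¹)(500 K) × ln(24700/2600)
   = (4.157 kJ/mol)(2.251) = 9.36 kJ/mol
ΔG > 0, so the forward reaction is non-spontaneous (proceeds in reverse).

ΔG = 9.36 kJ/mol; the forward reaction is non-spontaneous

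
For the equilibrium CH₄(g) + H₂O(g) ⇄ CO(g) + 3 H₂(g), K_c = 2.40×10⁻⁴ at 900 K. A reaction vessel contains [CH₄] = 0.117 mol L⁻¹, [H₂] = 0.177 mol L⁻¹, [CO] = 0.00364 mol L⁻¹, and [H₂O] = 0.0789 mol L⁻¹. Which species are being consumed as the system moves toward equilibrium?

CO, H₂ (products)

Q_c = [CO]·[H₂]³ / ([CH₄]·[H₂O]) = (0.00364)·(0.177)³ / ((0.117)·(0.0789)) = 0.00219
Q_c = 0.00219 > K_c = 2.40×10⁻⁴: net reverse reaction.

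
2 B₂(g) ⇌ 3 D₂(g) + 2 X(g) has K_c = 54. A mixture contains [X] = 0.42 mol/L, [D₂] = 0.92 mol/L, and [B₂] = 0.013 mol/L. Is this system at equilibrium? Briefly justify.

Q_c = [D₂]³·[X]² / [B₂]² = (0.92)³·(0.42)² / (0.013)² = 810
Q_c = 810 > K_c = 54: net reverse reaction.

no; Q > K, reaction proceeds in reverse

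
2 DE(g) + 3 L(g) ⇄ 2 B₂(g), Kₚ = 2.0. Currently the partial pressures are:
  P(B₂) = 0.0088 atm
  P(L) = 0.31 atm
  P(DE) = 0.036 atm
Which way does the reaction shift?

no net change (already at equilibrium)

Qₚ = P(B₂)² / (P(DE)²·P(L)³) = (0.0088)² / ((0.036)²·(0.31)³) = 2.0
Qₚ = 2.0 = Kₚ, so the system is already at equilibrium.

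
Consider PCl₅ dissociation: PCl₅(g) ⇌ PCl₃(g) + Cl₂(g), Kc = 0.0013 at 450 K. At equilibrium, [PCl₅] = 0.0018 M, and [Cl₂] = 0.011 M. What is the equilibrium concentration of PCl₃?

At equilibrium, Kc = [PCl₃]·[Cl₂] / [PCl₅] = 0.0013.
([PCl₃])·(0.011) / (0.0018) = 0.0013
[PCl₃] = 2.13e-4 = 2.1e-4 M

[PCl₃] = 2.1e-4 M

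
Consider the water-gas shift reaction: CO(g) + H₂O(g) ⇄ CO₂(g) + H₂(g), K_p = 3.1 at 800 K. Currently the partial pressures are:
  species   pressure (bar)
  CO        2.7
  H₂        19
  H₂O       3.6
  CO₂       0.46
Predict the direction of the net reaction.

Q_p = P(CO₂)·P(H₂) / (P(CO)·P(H₂O)) = (0.46)·(19) / ((2.7)·(3.6)) = 0.90
Q_p = 0.90 < K_p = 3.1, so the forward reaction proceeds.

in the forward direction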